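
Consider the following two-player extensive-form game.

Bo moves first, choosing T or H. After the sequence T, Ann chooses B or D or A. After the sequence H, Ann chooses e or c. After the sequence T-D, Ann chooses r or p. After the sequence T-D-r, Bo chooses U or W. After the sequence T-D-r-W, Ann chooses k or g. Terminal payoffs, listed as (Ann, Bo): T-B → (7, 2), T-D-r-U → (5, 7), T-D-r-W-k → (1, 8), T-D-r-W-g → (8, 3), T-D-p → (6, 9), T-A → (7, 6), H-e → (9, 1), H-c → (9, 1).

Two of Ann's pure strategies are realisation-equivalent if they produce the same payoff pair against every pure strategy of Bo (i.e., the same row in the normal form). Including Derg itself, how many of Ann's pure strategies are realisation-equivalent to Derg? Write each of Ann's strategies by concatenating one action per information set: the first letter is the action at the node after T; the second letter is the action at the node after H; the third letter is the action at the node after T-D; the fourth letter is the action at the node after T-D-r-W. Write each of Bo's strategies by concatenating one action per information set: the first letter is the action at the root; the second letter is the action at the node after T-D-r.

2

Row for Derg (columns TU, TW, HU, HW): (5,7) (8,3) (9,1) (9,1).
Every one of Ann's information sets is on the play path for some reply by Bo when Ann follows Derg.
Even so, Dcrg happens to produce the same payoff in every column — so 2 strategies share this row.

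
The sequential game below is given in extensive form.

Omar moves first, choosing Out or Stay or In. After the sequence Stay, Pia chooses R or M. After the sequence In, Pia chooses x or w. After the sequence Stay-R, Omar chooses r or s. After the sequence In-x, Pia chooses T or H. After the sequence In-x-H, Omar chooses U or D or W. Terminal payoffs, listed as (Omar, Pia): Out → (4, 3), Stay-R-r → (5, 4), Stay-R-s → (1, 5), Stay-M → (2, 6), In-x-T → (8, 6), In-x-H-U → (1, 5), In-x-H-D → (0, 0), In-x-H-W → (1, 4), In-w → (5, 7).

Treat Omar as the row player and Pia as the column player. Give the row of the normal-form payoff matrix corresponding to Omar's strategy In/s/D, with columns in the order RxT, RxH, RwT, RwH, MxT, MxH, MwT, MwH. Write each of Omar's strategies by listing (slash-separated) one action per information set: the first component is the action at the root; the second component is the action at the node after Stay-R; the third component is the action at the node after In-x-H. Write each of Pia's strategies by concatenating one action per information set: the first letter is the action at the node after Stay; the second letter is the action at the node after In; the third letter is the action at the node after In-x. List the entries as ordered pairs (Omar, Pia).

vs RxT: Omar plays In → Pia plays x at [In] → Pia plays T at [In-x] → (8, 6)
vs RxH: Omar plays In → Pia plays x at [In] → Pia plays H at [In-x] → Omar plays D at [In-x-H] → (0, 0)
vs RwT: Omar plays In → Pia plays w at [In] → (5, 7)
vs RwH: Omar plays In → Pia plays w at [In] → (5, 7)
vs MxT: Omar plays In → Pia plays x at [In] → Pia plays T at [In-x] → (8, 6)
vs MxH: Omar plays In → Pia plays x at [In] → Pia plays H at [In-x] → Omar plays D at [In-x-H] → (0, 0)
vs MwT: Omar plays In → Pia plays w at [In] → (5, 7)
vs MwH: Omar plays In → Pia plays w at [In] → (5, 7)

(8,6) (0,0) (5,7) (5,7) (8,6) (0,0) (5,7) (5,7)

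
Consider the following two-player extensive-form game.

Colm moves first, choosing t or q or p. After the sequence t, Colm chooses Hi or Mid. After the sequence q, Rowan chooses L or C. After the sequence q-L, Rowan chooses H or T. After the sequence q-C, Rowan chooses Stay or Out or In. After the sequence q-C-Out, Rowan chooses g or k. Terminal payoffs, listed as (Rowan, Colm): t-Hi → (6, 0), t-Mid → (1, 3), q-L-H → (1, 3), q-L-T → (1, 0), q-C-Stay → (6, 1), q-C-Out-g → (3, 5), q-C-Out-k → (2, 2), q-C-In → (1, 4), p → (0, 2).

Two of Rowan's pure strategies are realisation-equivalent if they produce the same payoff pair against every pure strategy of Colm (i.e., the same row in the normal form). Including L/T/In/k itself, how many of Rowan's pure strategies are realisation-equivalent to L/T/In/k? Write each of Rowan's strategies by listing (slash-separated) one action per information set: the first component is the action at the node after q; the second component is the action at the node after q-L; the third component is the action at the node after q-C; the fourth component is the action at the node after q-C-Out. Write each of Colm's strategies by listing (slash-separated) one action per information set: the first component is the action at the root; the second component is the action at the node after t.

6

Row for L/T/In/k (columns t/Hi, t/Mid, q/Hi, q/Mid, p/Hi, p/Mid): (6,0) (1,3) (1,0) (1,0) (0,2) (0,2).
Under L/T/In/k, Rowan's choice at the node after q-C and at the node after q-C-Out can never be reached regardless of what Colm does, so varying those choices leaves every outcome unchanged.
Holding the reachable choices fixed and varying the unreachable ones freely already gives 3 × 2 = 6 equivalent strategies.
No other strategy reproduces this row, so those 6 are the full class: L/T/Stay/g, L/T/Stay/k, L/T/Out/g, L/T/Out/k, L/T/In/g, L/T/In/k.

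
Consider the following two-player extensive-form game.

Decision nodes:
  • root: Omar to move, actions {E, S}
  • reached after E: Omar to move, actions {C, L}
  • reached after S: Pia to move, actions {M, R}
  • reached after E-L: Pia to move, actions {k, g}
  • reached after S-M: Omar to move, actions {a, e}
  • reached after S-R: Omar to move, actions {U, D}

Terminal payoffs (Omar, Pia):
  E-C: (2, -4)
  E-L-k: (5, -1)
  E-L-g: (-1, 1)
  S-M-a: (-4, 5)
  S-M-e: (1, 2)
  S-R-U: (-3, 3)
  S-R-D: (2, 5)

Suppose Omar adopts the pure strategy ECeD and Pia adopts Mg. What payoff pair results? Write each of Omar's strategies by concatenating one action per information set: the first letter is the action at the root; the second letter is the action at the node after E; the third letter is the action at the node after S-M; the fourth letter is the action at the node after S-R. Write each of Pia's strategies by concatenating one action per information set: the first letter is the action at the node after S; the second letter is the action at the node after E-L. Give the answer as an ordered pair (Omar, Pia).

Trace the play path from the root:
  Omar plays E
  Omar plays C at [E]
→ terminal payoff (2, -4).
(Omar's choice at the node after S-M is never reached on this path, so it doesn't affect the outcome.)

(2, -4)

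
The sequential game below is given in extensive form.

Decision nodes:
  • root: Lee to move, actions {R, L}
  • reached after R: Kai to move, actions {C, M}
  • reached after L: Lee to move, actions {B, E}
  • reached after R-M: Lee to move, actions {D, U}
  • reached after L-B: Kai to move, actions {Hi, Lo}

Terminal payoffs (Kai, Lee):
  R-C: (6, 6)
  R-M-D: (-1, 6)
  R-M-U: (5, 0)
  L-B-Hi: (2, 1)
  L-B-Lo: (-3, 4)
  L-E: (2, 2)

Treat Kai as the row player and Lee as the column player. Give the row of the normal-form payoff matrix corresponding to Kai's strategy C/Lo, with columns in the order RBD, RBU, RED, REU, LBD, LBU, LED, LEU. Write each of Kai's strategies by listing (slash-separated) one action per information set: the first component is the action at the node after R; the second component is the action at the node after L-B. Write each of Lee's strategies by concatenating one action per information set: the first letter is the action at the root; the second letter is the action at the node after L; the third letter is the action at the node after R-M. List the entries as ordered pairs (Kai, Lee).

(6,6) (6,6) (6,6) (6,6) (-3,4) (-3,4) (2,2) (2,2)

vs RBD: Lee plays R → Kai plays C at [R] → (6, 6)
vs RBU: Lee plays R → Kai plays C at [R] → (6, 6)
vs RED: Lee plays R → Kai plays C at [R] → (6, 6)
vs REU: Lee plays R → Kai plays C at [R] → (6, 6)
vs LBD: Lee plays L → Lee plays B at [L] → Kai plays Lo at [L-B] → (-3, 4)
vs LBU: Lee plays L → Lee plays B at [L] → Kai plays Lo at [L-B] → (-3, 4)
vs LED: Lee plays L → Lee plays E at [L] → (2, 2)
vs LEU: Lee plays L → Lee plays E at [L] → (2, 2)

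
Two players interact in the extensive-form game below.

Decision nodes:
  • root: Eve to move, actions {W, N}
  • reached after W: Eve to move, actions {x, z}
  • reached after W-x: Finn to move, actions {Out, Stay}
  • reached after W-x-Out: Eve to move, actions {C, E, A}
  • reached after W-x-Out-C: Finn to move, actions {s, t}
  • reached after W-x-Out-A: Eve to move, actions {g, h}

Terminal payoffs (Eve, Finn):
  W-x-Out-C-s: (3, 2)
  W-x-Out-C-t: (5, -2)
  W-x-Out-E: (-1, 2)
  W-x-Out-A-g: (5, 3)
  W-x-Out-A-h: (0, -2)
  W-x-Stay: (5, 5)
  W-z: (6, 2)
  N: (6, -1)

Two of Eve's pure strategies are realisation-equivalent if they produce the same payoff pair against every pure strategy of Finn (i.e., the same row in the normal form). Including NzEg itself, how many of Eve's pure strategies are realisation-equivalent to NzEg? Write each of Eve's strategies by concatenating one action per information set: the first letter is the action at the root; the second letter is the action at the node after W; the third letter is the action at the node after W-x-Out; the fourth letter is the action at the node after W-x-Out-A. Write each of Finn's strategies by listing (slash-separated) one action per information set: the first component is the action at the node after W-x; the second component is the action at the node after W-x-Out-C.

12

Row for NzEg (columns Out/s, Out/t, Stay/s, Stay/t): (6,-1) (6,-1) (6,-1) (6,-1).
Under NzEg, Eve's choice at the node after W and at the node after W-x-Out and at the node after W-x-Out-A can never be reached regardless of what Finn does, so varying those choices leaves every outcome unchanged.
Holding the reachable choices fixed and varying the unreachable ones freely already gives 2 × 3 × 2 = 12 equivalent strategies.
No other strategy reproduces this row, so those 12 are the full class: NxCg, NxCh, NxEg, NxEh, NxAg, NxAh, NzCg, NzCh, NzEg, NzEh, NzAg, NzAh.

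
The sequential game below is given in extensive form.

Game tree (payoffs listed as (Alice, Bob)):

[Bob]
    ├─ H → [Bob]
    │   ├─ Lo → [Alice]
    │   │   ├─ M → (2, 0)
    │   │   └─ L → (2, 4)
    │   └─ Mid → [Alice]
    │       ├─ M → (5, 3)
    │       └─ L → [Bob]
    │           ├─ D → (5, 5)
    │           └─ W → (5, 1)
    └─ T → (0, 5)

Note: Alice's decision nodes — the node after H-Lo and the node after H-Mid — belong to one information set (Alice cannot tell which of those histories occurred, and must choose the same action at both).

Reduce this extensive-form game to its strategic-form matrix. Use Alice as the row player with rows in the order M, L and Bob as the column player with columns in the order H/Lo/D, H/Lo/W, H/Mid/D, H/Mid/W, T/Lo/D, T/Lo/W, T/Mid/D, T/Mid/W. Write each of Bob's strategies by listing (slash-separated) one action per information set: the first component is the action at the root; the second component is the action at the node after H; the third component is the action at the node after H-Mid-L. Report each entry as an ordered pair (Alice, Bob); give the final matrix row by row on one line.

Row M: H/Lo/D→(2,0), H/Lo/W→(2,0), H/Mid/D→(5,3), H/Mid/W→(5,3), T/Lo/D→(0,5), T/Lo/W→(0,5), T/Mid/D→(0,5), T/Mid/W→(0,5)
Row L: H/Lo/D→(2,4), H/Lo/W→(2,4), H/Mid/D→(5,5), H/Mid/W→(5,1), T/Lo/D→(0,5), T/Lo/W→(0,5), T/Mid/D→(0,5), T/Mid/W→(0,5)

M: (2,0) (2,0) (5,3) (5,3) (0,5) (0,5) (0,5) (0,5) | L: (2,4) (2,4) (5,5) (5,1) (0,5) (0,5) (0,5) (0,5)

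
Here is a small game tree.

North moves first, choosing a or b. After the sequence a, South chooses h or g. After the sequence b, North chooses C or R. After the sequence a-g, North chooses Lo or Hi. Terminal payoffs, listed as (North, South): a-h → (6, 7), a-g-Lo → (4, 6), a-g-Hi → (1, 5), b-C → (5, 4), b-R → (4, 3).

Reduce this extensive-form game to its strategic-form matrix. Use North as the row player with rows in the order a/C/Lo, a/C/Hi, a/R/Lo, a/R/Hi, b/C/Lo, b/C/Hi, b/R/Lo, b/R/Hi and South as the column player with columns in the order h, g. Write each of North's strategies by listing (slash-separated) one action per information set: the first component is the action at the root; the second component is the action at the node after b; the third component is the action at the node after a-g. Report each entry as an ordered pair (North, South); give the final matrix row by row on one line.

a/C/Lo: (6,7) (4,6) | a/C/Hi: (6,7) (1,5) | a/R/Lo: (6,7) (4,6) | a/R/Hi: (6,7) (1,5) | b/C/Lo: (5,4) (5,4) | b/C/Hi: (5,4) (5,4) | b/R/Lo: (4,3) (4,3) | b/R/Hi: (4,3) (4,3)

              h        g
a/C/Lo    (6,7)    (4,6)
a/C/Hi    (6,7)    (1,5)
a/R/Lo    (6,7)    (4,6)
a/R/Hi    (6,7)    (1,5)
b/C/Lo    (5,4)    (5,4)
b/C/Hi    (5,4)    (5,4)
b/R/Lo    (4,3)    (4,3)
b/R/Hi    (4,3)    (4,3)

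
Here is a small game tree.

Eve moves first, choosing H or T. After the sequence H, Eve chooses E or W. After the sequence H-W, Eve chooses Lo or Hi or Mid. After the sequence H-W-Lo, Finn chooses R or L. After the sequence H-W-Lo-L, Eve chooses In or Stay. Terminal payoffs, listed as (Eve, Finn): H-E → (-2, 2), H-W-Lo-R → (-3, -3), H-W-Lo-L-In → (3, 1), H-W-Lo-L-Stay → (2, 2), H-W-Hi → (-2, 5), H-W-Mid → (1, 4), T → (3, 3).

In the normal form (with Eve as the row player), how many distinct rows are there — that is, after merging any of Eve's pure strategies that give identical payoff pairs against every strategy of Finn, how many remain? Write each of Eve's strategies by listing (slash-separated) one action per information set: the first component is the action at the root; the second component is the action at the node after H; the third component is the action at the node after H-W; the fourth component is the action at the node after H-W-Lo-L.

6

Eve has 24 pure strategies: H/E/Lo/In, H/E/Lo/Stay, H/E/Hi/In, H/E/Hi/Stay, H/E/Mid/In, H/E/Mid/Stay, H/W/Lo/In, H/W/Lo/Stay, H/W/Hi/In, H/W/Hi/Stay, H/W/Mid/In, H/W/Mid/Stay, T/E/Lo/In, T/E/Lo/Stay, T/E/Hi/In, T/E/Hi/Stay, T/E/Mid/In, T/E/Mid/Stay, T/W/Lo/In, T/W/Lo/Stay, T/W/Hi/In, T/W/Hi/Stay, T/W/Mid/In, T/W/Mid/Stay. Columns: R, L.
{H/E/Lo/In, H/E/Lo/Stay, H/E/Hi/In, H/E/Hi/Stay, H/E/Mid/In, H/E/Mid/Stay} → row (-2,2) (-2,2)
{H/W/Lo/In} → row (-3,-3) (3,1)
{H/W/Lo/Stay} → row (-3,-3) (2,2)
{H/W/Hi/In, H/W/Hi/Stay} → row (-2,5) (-2,5)
{H/W/Mid/In, H/W/Mid/Stay} → row (1,4) (1,4)
{T/E/Lo/In, T/E/Lo/Stay, T/E/Hi/In, T/E/Hi/Stay, T/E/Mid/In, T/E/Mid/Stay, T/W/Lo/In, T/W/Lo/Stay, T/W/Hi/In, T/W/Hi/Stay, T/W/Mid/In, T/W/Mid/Stay} → row (3,3) (3,3)
That's 6 distinct rows out of 24 strategies.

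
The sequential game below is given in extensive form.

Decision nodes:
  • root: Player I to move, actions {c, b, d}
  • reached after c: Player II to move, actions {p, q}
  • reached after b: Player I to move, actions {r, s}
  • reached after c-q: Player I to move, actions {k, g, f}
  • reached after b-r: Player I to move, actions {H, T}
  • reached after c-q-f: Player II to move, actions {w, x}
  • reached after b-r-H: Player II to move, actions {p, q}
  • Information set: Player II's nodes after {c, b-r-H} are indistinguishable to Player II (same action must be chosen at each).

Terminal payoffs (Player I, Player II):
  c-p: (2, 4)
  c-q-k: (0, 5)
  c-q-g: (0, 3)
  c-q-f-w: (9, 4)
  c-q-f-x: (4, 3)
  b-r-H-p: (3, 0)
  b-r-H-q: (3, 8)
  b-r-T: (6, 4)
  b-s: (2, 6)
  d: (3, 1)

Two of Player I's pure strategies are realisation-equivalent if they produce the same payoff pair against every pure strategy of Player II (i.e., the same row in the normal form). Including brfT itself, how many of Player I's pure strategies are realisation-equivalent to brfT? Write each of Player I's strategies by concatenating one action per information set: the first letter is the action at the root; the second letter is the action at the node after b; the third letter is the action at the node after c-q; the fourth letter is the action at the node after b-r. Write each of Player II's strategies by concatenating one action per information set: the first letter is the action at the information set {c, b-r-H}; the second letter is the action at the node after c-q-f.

Row for brfT (columns pw, px, qw, qx): (6,4) (6,4) (6,4) (6,4).
Under brfT, Player I's choice at the node after c-q can never be reached regardless of what Player II does, so varying those choices leaves every outcome unchanged.
Holding the reachable choices fixed and varying the unreachable one freely already gives 3 equivalent strategies.
No other strategy reproduces this row, so those 3 are the full class: brkT, brgT, brfT.

3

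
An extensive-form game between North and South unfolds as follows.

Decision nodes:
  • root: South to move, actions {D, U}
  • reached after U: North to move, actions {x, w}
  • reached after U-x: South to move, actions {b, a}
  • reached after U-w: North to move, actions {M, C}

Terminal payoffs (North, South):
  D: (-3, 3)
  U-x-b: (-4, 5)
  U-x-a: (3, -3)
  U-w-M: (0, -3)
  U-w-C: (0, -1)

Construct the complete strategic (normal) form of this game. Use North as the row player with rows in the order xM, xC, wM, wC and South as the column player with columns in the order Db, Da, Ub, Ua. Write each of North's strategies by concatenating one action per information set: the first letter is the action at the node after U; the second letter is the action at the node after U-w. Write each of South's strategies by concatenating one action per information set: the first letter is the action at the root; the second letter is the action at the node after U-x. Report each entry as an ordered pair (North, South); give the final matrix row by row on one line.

xM: (-3,3) (-3,3) (-4,5) (3,-3) | xC: (-3,3) (-3,3) (-4,5) (3,-3) | wM: (-3,3) (-3,3) (0,-3) (0,-3) | wC: (-3,3) (-3,3) (0,-1) (0,-1)

           Db       Da       Ub       Ua
  xM   (-3,3)   (-3,3)   (-4,5)   (3,-3)
  xC   (-3,3)   (-3,3)   (-4,5)   (3,-3)
  wM   (-3,3)   (-3,3)   (0,-3)   (0,-3)
  wC   (-3,3)   (-3,3)   (0,-1)   (0,-1)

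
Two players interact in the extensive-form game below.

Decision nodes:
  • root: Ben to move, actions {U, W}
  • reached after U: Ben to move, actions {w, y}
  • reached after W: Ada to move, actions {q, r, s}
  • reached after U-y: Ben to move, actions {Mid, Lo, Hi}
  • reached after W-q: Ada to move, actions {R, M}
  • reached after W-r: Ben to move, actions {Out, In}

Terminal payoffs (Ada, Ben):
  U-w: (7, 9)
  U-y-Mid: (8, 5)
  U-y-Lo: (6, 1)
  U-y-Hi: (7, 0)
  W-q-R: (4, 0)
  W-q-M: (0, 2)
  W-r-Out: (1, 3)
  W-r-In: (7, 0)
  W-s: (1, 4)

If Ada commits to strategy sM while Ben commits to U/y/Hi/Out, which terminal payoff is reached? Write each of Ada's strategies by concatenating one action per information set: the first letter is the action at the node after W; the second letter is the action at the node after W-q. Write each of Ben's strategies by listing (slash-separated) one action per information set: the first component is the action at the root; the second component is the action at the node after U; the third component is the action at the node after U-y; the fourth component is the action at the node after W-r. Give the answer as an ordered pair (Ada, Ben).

Trace the play path from the root:
  Ben plays U
  Ben plays y at [U]
  Ben plays Hi at [U-y]
→ terminal payoff (7, 0).
(Ada's choice at the node after W is never reached on this path, so it doesn't affect the outcome.)

(7, 0)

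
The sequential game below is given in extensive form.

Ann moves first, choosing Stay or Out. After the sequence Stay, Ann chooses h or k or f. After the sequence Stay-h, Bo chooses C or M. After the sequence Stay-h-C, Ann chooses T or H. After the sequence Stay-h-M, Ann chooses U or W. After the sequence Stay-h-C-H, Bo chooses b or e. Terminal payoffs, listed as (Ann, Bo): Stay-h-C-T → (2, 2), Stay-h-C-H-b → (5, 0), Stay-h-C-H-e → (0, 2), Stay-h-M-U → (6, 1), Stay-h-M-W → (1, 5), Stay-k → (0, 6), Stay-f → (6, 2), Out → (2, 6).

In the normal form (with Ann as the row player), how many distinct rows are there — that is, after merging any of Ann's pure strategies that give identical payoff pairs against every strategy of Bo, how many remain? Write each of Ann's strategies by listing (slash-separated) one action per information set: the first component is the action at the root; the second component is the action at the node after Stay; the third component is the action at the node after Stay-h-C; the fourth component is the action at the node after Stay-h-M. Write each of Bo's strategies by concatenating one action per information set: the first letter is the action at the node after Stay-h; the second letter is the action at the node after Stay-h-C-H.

Ann has 24 pure strategies: Stay/h/T/U, Stay/h/T/W, Stay/h/H/U, Stay/h/H/W, Stay/k/T/U, Stay/k/T/W, Stay/k/H/U, Stay/k/H/W, Stay/f/T/U, Stay/f/T/W, Stay/f/H/U, Stay/f/H/W, Out/h/T/U, Out/h/T/W, Out/h/H/U, Out/h/H/W, Out/k/T/U, Out/k/T/W, Out/k/H/U, Out/k/H/W, Out/f/T/U, Out/f/T/W, Out/f/H/U, Out/f/H/W. Columns: Cb, Ce, Mb, Me.
{Stay/h/T/U} → row (2,2) (2,2) (6,1) (6,1)
{Stay/h/T/W} → row (2,2) (2,2) (1,5) (1,5)
{Stay/h/H/U} → row (5,0) (0,2) (6,1) (6,1)
{Stay/h/H/W} → row (5,0) (0,2) (1,5) (1,5)
{Stay/k/T/U, Stay/k/T/W, Stay/k/H/U, Stay/k/H/W} → row (0,6) (0,6) (0,6) (0,6)
{Stay/f/T/U, Stay/f/T/W, Stay/f/H/U, Stay/f/H/W} → row (6,2) (6,2) (6,2) (6,2)
{Out/h/T/U, Out/h/T/W, Out/h/H/U, Out/h/H/W, Out/k/T/U, Out/k/T/W, Out/k/H/U, Out/k/H/W, Out/f/T/U, Out/f/T/W, Out/f/H/U, Out/f/H/W} → row (2,6) (2,6) (2,6) (2,6)
That's 7 distinct rows out of 24 strategies.

7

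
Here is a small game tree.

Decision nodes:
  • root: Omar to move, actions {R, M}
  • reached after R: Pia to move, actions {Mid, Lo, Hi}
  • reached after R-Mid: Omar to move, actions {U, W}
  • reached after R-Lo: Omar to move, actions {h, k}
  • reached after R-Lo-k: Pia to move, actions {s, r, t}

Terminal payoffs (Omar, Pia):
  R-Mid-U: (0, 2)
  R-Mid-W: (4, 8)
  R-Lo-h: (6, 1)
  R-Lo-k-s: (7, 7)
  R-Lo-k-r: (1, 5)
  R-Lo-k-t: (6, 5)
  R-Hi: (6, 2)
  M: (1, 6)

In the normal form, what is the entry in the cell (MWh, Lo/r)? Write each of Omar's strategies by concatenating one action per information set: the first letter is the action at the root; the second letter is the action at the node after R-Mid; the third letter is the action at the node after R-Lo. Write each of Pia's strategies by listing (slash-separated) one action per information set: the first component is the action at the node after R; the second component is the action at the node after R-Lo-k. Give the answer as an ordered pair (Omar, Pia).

(1, 6)

Trace the play path from the root:
  Omar plays M
→ terminal payoff (1, 6).
(Omar's choice at the node after R-Mid is never reached on this path, so it doesn't affect the outcome.)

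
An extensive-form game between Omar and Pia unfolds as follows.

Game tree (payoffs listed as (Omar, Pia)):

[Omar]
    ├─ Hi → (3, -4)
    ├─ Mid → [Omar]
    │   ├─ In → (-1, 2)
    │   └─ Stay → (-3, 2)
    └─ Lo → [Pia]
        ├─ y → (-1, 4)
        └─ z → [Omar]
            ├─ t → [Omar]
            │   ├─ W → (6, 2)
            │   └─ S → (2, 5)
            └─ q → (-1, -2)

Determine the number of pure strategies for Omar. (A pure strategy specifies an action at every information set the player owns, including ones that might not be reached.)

24

Omar owns the root with actions {Hi, Mid, Lo} — three choices.
Omar owns the node after Mid with actions {In, Stay} — two choices.
Omar owns the node after Lo-z with actions {t, q} — two choices.
Omar owns the node after Lo-z-t with actions {W, S} — two choices.
A pure strategy fixes one action at each information set independently, so the count is the product 3 × 2 × 2 × 2 = 24.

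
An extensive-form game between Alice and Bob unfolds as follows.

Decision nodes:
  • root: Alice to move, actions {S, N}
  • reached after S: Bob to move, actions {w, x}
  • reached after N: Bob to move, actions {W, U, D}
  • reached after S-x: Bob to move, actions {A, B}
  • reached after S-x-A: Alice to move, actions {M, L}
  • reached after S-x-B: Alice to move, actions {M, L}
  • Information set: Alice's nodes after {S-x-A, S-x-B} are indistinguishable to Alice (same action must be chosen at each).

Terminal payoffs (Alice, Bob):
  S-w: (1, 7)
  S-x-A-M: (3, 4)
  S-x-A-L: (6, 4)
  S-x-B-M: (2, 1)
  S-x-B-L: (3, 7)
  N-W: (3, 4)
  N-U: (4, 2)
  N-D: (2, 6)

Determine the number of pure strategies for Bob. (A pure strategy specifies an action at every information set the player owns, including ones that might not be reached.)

12

Bob owns the node after S with actions {w, x} — two choices.
Bob owns the node after N with actions {W, U, D} — three choices.
Bob owns the node after S-x with actions {A, B} — two choices.
A pure strategy fixes one action at each information set independently, so the count is the product 2 × 3 × 2 = 12.
(For reference, Alice has 4 pure strategies, giving a 12×4 normal-form matrix.)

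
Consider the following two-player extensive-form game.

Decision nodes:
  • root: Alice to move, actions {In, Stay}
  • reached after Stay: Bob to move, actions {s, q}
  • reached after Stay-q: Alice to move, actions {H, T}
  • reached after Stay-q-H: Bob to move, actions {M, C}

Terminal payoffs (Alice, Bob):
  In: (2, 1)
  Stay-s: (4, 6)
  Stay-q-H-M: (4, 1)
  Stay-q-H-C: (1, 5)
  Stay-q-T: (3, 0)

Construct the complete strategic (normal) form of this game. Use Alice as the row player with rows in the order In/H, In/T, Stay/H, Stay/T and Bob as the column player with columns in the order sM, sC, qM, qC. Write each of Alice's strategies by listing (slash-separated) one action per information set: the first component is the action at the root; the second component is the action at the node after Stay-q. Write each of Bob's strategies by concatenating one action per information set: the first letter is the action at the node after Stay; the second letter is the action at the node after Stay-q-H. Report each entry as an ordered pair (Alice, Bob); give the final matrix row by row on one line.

In/H: (2,1) (2,1) (2,1) (2,1) | In/T: (2,1) (2,1) (2,1) (2,1) | Stay/H: (4,6) (4,6) (4,1) (1,5) | Stay/T: (4,6) (4,6) (3,0) (3,0)

Row In/H: sM→(2,1), sC→(2,1), qM→(2,1), qC→(2,1)
Row In/T: sM→(2,1), sC→(2,1), qM→(2,1), qC→(2,1)
Row Stay/H: sM→(4,6), sC→(4,6), qM→(4,1), qC→(1,5)
Row Stay/T: sM→(4,6), sC→(4,6), qM→(3,0), qC→(3,0)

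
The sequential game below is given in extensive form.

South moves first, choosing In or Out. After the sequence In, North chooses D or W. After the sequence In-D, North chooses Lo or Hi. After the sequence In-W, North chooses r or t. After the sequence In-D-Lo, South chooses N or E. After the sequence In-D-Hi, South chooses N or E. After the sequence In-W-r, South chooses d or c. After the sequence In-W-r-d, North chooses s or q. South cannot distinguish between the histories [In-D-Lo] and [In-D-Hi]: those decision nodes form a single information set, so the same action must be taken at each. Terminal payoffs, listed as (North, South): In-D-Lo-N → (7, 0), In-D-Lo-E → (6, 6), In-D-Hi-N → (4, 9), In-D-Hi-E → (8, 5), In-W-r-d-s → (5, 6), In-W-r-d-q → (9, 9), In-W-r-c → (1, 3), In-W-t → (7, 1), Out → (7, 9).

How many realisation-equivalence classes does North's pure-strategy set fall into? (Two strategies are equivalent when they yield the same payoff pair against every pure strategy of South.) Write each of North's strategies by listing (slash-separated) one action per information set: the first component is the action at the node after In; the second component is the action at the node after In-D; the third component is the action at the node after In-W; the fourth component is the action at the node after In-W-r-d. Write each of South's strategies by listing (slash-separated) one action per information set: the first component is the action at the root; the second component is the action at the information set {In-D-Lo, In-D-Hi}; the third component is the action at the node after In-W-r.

5

North has 16 pure strategies: D/Lo/r/s, D/Lo/r/q, D/Lo/t/s, D/Lo/t/q, D/Hi/r/s, D/Hi/r/q, D/Hi/t/s, D/Hi/t/q, W/Lo/r/s, W/Lo/r/q, W/Lo/t/s, W/Lo/t/q, W/Hi/r/s, W/Hi/r/q, W/Hi/t/s, W/Hi/t/q. Columns: In/N/d, In/N/c, In/E/d, In/E/c, Out/N/d, Out/N/c, Out/E/d, Out/E/c.
{D/Lo/r/s, D/Lo/r/q, D/Lo/t/s, D/Lo/t/q} → row (7,0) (7,0) (6,6) (6,6) (7,9) (7,9) (7,9) (7,9)
{D/Hi/r/s, D/Hi/r/q, D/Hi/t/s, D/Hi/t/q} → row (4,9) (4,9) (8,5) (8,5) (7,9) (7,9) (7,9) (7,9)
{W/Lo/r/s, W/Hi/r/s} → row (5,6) (1,3) (5,6) (1,3) (7,9) (7,9) (7,9) (7,9)
{W/Lo/r/q, W/Hi/r/q} → row (9,9) (1,3) (9,9) (1,3) (7,9) (7,9) (7,9) (7,9)
{W/Lo/t/s, W/Lo/t/q, W/Hi/t/s, W/Hi/t/q} → row (7,1) (7,1) (7,1) (7,1) (7,9) (7,9) (7,9) (7,9)
That's 5 distinct rows out of 16 strategies.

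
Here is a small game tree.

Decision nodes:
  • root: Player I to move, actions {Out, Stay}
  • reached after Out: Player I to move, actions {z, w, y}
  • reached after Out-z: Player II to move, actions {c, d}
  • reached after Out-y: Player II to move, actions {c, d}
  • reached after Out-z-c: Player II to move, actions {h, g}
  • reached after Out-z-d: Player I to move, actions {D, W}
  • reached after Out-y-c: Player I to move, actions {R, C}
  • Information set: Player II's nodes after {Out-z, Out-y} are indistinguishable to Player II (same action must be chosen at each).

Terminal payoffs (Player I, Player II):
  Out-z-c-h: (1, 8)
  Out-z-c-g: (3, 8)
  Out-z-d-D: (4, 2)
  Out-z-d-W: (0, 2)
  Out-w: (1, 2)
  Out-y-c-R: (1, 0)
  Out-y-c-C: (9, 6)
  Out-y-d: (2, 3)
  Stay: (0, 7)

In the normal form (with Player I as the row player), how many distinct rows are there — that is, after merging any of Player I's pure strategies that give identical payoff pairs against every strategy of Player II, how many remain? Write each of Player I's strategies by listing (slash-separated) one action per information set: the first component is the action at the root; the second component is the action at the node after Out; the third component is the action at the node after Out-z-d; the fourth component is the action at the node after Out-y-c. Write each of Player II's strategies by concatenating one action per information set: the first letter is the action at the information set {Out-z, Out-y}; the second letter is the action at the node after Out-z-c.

Player I has 24 pure strategies: Out/z/D/R, Out/z/D/C, Out/z/W/R, Out/z/W/C, Out/w/D/R, Out/w/D/C, Out/w/W/R, Out/w/W/C, Out/y/D/R, Out/y/D/C, Out/y/W/R, Out/y/W/C, Stay/z/D/R, Stay/z/D/C, Stay/z/W/R, Stay/z/W/C, Stay/w/D/R, Stay/w/D/C, Stay/w/W/R, Stay/w/W/C, Stay/y/D/R, Stay/y/D/C, Stay/y/W/R, Stay/y/W/C. Columns: ch, cg, dh, dg.
{Out/z/D/R, Out/z/D/C} → row (1,8) (3,8) (4,2) (4,2)
{Out/z/W/R, Out/z/W/C} → row (1,8) (3,8) (0,2) (0,2)
{Out/w/D/R, Out/w/D/C, Out/w/W/R, Out/w/W/C} → row (1,2) (1,2) (1,2) (1,2)
{Out/y/D/R, Out/y/W/R} → row (1,0) (1,0) (2,3) (2,3)
{Out/y/D/C, Out/y/W/C} → row (9,6) (9,6) (2,3) (2,3)
{Stay/z/D/R, Stay/z/D/C, Stay/z/W/R, Stay/z/W/C, Stay/w/D/R, Stay/w/D/C, Stay/w/W/R, Stay/w/W/C, Stay/y/D/R, Stay/y/D/C, Stay/y/W/R, Stay/y/W/C} → row (0,7) (0,7) (0,7) (0,7)
That's 6 distinct rows out of 24 strategies.

6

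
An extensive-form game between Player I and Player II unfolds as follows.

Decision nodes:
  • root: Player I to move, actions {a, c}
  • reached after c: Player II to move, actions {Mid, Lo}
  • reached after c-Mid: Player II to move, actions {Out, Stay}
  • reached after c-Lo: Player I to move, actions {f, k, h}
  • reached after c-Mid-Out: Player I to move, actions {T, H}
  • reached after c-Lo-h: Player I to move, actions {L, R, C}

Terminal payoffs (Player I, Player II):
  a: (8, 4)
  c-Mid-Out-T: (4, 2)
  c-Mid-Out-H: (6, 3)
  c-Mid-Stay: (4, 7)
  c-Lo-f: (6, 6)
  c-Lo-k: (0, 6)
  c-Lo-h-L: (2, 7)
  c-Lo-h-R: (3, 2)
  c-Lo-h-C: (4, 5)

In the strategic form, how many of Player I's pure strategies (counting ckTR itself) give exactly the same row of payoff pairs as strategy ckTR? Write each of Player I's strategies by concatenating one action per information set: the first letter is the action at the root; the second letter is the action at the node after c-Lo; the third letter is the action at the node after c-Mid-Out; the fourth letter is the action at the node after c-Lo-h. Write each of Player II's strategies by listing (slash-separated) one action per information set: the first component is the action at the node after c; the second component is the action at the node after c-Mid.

3

Row for ckTR (columns Mid/Out, Mid/Stay, Lo/Out, Lo/Stay): (4,2) (4,7) (0,6) (0,6).
Under ckTR, Player I's choice at the node after c-Lo-h can never be reached regardless of what Player II does, so varying those choices leaves every outcome unchanged.
Holding the reachable choices fixed and varying the unreachable one freely already gives 3 equivalent strategies.
No other strategy reproduces this row, so those 3 are the full class: ckTL, ckTR, ckTC.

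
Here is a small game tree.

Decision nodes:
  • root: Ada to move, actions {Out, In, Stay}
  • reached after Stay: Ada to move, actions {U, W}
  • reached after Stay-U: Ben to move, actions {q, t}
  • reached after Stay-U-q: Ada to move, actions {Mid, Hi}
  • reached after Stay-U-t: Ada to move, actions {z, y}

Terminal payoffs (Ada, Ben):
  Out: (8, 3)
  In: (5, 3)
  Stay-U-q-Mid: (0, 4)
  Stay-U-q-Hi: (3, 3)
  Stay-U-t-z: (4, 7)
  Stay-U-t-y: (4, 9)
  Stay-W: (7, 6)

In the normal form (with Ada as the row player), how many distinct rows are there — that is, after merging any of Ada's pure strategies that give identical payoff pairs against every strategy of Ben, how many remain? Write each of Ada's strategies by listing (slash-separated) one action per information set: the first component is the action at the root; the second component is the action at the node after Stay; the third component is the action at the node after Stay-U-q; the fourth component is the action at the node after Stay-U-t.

7

Ada has 24 pure strategies: Out/U/Mid/z, Out/U/Mid/y, Out/U/Hi/z, Out/U/Hi/y, Out/W/Mid/z, Out/W/Mid/y, Out/W/Hi/z, Out/W/Hi/y, In/U/Mid/z, In/U/Mid/y, In/U/Hi/z, In/U/Hi/y, In/W/Mid/z, In/W/Mid/y, In/W/Hi/z, In/W/Hi/y, Stay/U/Mid/z, Stay/U/Mid/y, Stay/U/Hi/z, Stay/U/Hi/y, Stay/W/Mid/z, Stay/W/Mid/y, Stay/W/Hi/z, Stay/W/Hi/y. Columns: q, t.
{Out/U/Mid/z, Out/U/Mid/y, Out/U/Hi/z, Out/U/Hi/y, Out/W/Mid/z, Out/W/Mid/y, Out/W/Hi/z, Out/W/Hi/y} → row (8,3) (8,3)
{In/U/Mid/z, In/U/Mid/y, In/U/Hi/z, In/U/Hi/y, In/W/Mid/z, In/W/Mid/y, In/W/Hi/z, In/W/Hi/y} → row (5,3) (5,3)
{Stay/U/Mid/z} → row (0,4) (4,7)
{Stay/U/Mid/y} → row (0,4) (4,9)
{Stay/U/Hi/z} → row (3,3) (4,7)
{Stay/U/Hi/y} → row (3,3) (4,9)
{Stay/W/Mid/z, Stay/W/Mid/y, Stay/W/Hi/z, Stay/W/Hi/y} → row (7,6) (7,6)
That's 7 distinct rows out of 24 strategies.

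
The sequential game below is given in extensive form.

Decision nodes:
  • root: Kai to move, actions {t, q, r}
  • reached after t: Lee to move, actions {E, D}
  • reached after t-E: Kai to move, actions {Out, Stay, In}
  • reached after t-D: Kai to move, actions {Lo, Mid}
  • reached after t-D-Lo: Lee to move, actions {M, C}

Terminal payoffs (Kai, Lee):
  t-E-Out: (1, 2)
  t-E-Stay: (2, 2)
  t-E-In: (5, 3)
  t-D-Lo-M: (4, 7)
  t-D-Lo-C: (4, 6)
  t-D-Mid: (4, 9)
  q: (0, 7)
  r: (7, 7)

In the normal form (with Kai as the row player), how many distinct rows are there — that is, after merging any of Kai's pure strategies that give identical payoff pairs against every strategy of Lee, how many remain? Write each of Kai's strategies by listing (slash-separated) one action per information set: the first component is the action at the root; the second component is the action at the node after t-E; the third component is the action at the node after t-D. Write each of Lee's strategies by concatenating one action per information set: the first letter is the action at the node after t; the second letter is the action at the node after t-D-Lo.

Kai has 18 pure strategies: t/Out/Lo, t/Out/Mid, t/Stay/Lo, t/Stay/Mid, t/In/Lo, t/In/Mid, q/Out/Lo, q/Out/Mid, q/Stay/Lo, q/Stay/Mid, q/In/Lo, q/In/Mid, r/Out/Lo, r/Out/Mid, r/Stay/Lo, r/Stay/Mid, r/In/Lo, r/In/Mid. Columns: EM, EC, DM, DC.
{t/Out/Lo} → row (1,2) (1,2) (4,7) (4,6)
{t/Out/Mid} → row (1,2) (1,2) (4,9) (4,9)
{t/Stay/Lo} → row (2,2) (2,2) (4,7) (4,6)
{t/Stay/Mid} → row (2,2) (2,2) (4,9) (4,9)
{t/In/Lo} → row (5,3) (5,3) (4,7) (4,6)
{t/In/Mid} → row (5,3) (5,3) (4,9) (4,9)
{q/Out/Lo, q/Out/Mid, q/Stay/Lo, q/Stay/Mid, q/In/Lo, q/In/Mid} → row (0,7) (0,7) (0,7) (0,7)
{r/Out/Lo, r/Out/Mid, r/Stay/Lo, r/Stay/Mid, r/In/Lo, r/In/Mid} → row (7,7) (7,7) (7,7) (7,7)
That's 8 distinct rows out of 18 strategies.

8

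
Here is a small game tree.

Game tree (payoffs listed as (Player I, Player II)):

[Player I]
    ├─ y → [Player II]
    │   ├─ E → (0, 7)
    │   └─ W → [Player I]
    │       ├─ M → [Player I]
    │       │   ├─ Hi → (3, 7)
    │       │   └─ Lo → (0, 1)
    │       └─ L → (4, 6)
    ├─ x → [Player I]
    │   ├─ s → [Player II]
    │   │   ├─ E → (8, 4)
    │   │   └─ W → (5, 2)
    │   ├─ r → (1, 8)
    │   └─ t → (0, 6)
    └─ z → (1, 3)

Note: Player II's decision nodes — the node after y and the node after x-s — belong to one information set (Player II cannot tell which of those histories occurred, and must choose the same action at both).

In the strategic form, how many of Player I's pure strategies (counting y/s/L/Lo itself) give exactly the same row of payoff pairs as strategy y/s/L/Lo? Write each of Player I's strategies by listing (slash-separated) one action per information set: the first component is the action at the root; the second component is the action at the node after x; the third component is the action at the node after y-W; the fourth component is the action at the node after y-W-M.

Row for y/s/L/Lo (columns E, W): (0,7) (4,6).
Under y/s/L/Lo, Player I's choice at the node after x and at the node after y-W-M can never be reached regardless of what Player II does, so varying those choices leaves every outcome unchanged.
Holding the reachable choices fixed and varying the unreachable ones freely already gives 3 × 2 = 6 equivalent strategies.
No other strategy reproduces this row, so those 6 are the full class: y/s/L/Hi, y/s/L/Lo, y/r/L/Hi, y/r/L/Lo, y/t/L/Hi, y/t/L/Lo.

6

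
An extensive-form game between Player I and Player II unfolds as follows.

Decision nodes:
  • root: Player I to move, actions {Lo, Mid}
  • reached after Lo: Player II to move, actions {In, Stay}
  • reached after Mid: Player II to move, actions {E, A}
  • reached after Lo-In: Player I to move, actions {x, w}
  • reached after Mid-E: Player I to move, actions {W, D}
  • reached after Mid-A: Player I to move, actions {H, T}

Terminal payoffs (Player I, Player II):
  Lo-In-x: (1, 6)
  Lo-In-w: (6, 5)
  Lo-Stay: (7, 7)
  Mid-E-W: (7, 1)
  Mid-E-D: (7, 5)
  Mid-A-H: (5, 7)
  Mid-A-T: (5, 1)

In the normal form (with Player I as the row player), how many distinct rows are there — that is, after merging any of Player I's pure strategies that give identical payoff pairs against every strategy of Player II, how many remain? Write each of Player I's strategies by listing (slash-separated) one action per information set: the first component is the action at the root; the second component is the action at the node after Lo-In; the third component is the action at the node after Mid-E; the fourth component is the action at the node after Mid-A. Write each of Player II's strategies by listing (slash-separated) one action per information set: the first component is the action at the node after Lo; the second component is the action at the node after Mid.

Player I has 16 pure strategies: Lo/x/W/H, Lo/x/W/T, Lo/x/D/H, Lo/x/D/T, Lo/w/W/H, Lo/w/W/T, Lo/w/D/H, Lo/w/D/T, Mid/x/W/H, Mid/x/W/T, Mid/x/D/H, Mid/x/D/T, Mid/w/W/H, Mid/w/W/T, Mid/w/D/H, Mid/w/D/T. Columns: In/E, In/A, Stay/E, Stay/A.
{Lo/x/W/H, Lo/x/W/T, Lo/x/D/H, Lo/x/D/T} → row (1,6) (1,6) (7,7) (7,7)
{Lo/w/W/H, Lo/w/W/T, Lo/w/D/H, Lo/w/D/T} → row (6,5) (6,5) (7,7) (7,7)
{Mid/x/W/H, Mid/w/W/H} → row (7,1) (5,7) (7,1) (5,7)
{Mid/x/W/T, Mid/w/W/T} → row (7,1) (5,1) (7,1) (5,1)
{Mid/x/D/H, Mid/w/D/H} → row (7,5) (5,7) (7,5) (5,7)
{Mid/x/D/T, Mid/w/D/T} → row (7,5) (5,1) (7,5) (5,1)
That's 6 distinct rows out of 16 strategies.

6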